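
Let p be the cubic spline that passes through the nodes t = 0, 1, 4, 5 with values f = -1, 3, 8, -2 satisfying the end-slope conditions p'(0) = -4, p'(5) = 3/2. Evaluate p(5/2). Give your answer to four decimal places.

With M_i denoting the second derivative at x_i, h_i = 1, 3, 1, and Δ_i = (y_(i+1) − y_i)/h_i = 4, 5/3, -10:
  1·M_0 + 8·M_1 + 3·M_2 = 6(Δ_1 - Δ_0) = -14
  3·M_1 + 8·M_2 + 1·M_3 = 6(Δ_2 - Δ_1) = -70
Clamped end conditions give two more equations: 2h_0·M_0 + h_0·M_1 = 6(Δ_0 - p'(0)) = 48 and h_2·M_2 + 2h_2·M_3 = 6(p'(5) - Δ_2) = 69.
Hence M_0 = 1493/63, M_1 = 38/63, M_2 = -893/63, M_3 = 2620/63.
On [1, 4], p(t) = 3 + 1027/126·(t - 1) + 19/63·(t - 1)² - 133/162·(t - 1)³.
With (t - 1) = 3/2: p(5/2) = 1471/112.

13.1339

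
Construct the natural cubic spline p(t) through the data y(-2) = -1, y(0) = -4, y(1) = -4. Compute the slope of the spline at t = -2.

-2

With M_i denoting the second derivative at x_i, h_i = 2, 1, and Δ_i = (y_(i+1) − y_i)/h_i = -3/2, 0:
  2·M_0 + 6·M_1 + 1·M_2 = 6(Δ_1 - Δ_0) = 9
Natural end conditions: M_0 = M_2 = 0.
Solving: M_0 = 0, M_1 = 3/2, M_2 = 0.
On [-2, 0], p'(t) = b_0 + 2c_0·(t + 2) + 3d_0·(t + 2)² with b_0 = Δ_0 - h_0(2M_0 + M_1)/6 = -2, c_0 = M_0/2 = 0, d_0 = (M_1 - M_0)/(6h_0) = 1/8. So p'(-2) = -2.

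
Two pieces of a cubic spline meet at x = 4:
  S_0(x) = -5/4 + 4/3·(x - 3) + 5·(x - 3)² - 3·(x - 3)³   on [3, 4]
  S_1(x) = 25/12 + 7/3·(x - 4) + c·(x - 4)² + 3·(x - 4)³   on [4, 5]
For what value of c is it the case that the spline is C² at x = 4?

-4

S_0''(x) = 10 - 18·(x - 3), so S_0''(4) = -8. On the right, S_1''(4) = 2c, so c = -4.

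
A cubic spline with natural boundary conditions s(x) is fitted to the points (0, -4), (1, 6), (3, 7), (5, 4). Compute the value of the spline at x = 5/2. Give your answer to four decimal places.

8.0753

With m_i denoting the second derivative at x_i, h_i = 1, 2, 2, and Δ_i = (y_(i+1) − y_i)/h_i = 10, 1/2, -3/2:
  1·m_0 + 6·m_1 + 2·m_2 = 6(Δ_1 - Δ_0) = -57
  2·m_1 + 8·m_2 + 2·m_3 = 6(Δ_2 - Δ_1) = -12
Natural end conditions: m_0 = m_3 = 0.
Hence m_0 = 0, m_1 = -108/11, m_2 = 21/22, m_3 = 0.
On [1, 3], s(x) = 6 + 74/11·(x - 1) - 54/11·(x - 1)² + 79/88·(x - 1)³.
With (x - 1) = 3/2: s(5/2) = 5685/704.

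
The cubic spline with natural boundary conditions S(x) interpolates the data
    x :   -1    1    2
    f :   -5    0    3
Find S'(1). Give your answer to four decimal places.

With M_i denoting the second derivative at x_i, h_i = 2, 1, and Δ_i = (y_(i+1) − y_i)/h_i = 5/2, 3:
  2·M_0 + 6·M_1 + 1·M_2 = 6(Δ_1 - Δ_0) = 3
Natural end conditions: M_0 = M_2 = 0.
Solving: M_0 = 0, M_1 = 1/2, M_2 = 0.
On [1, 2], S'(x) = b_1 + 2c_1·(x - 1) + 3d_1·(x - 1)² with b_1 = Δ_1 - h_1(2M_1 + M_2)/6 = 17/6, c_1 = M_1/2 = 1/4, d_1 = (M_2 - M_1)/(6h_1) = -1/12. So S'(1) = 17/6.

2.8333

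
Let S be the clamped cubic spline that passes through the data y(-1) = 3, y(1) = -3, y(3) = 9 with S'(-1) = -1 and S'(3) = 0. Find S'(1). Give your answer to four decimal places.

2.5000

Put M_i = S'' at the i-th knot. Here h = (2, 2) and Δ = (-3, 6), so the interior equations h_(i-1)·M_(i-1) + 2(h_(i-1)+h_i)·M_i + h_i·M_(i+1) = 6(Δ_i − Δ_(i-1)) read
  2·M_0 + 8·M_1 + 2·M_2 = 6(Δ_1 - Δ_0) = 54
Clamped end conditions give two more equations: 2h_0·M_0 + h_0·M_1 = 6(Δ_0 - S'(-1)) = -12 and h_1·M_1 + 2h_1·M_2 = 6(S'(3) - Δ_1) = -36.
Solving: M_0 = -19/2, M_1 = 13, M_2 = -31/2.
On [1, 3], S'(x) = b_1 + 2c_1·(x - 1) + 3d_1·(x - 1)² with b_1 = Δ_1 - h_1(2M_1 + M_2)/6 = 5/2, c_1 = M_1/2 = 13/2, d_1 = (M_2 - M_1)/(6h_1) = -19/8. So S'(1) = 5/2.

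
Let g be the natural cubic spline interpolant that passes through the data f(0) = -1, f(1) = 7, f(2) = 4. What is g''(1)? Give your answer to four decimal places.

-16.5000

Let M_i = g''(x_i). Step sizes h_i = 1, 1; slopes of the chords Δ_i = (y_(i+1) - y_i)/h_i = 8, -3.
  1·M_0 + 4·M_1 + 1·M_2 = 6(Δ_1 - Δ_0) = -66
Natural end conditions: M_0 = M_2 = 0.
Hence M_0 = 0, M_1 = -33/2, M_2 = 0.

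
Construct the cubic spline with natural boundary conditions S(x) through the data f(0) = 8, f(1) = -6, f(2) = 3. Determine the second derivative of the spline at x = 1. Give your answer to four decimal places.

With M_i denoting the second derivative at x_i, h_i = 1, 1, and Δ_i = (y_(i+1) − y_i)/h_i = -14, 9:
  1·M_0 + 4·M_1 + 1·M_2 = 6(Δ_1 - Δ_0) = 138
Natural end conditions: M_0 = M_2 = 0.
Solving: M_0 = 0, M_1 = 69/2, M_2 = 0.

34.5000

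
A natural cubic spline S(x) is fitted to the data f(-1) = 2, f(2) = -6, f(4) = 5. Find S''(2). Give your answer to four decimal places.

With m_i denoting the second derivative at x_i, h_i = 3, 2, and Δ_i = (y_(i+1) − y_i)/h_i = -8/3, 11/2:
  3·m_0 + 10·m_1 + 2·m_2 = 6(Δ_1 - Δ_0) = 49
Natural end conditions: m_0 = m_2 = 0.
Hence m_0 = 0, m_1 = 49/10, m_2 = 0.

4.9000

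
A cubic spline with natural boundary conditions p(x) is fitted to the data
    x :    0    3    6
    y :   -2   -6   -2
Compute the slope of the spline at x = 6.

2

Let m_i = p''(x_i). Step sizes h_i = 3, 3; slopes of the chords Δ_i = (y_(i+1) - y_i)/h_i = -4/3, 4/3.
  3·m_0 + 12·m_1 + 3·m_2 = 6(Δ_1 - Δ_0) = 16
Natural end conditions: m_0 = m_2 = 0.
Solving: m_0 = 0, m_1 = 4/3, m_2 = 0.
On [3, 6], p'(x) = b_1 + 2c_1·(x - 3) + 3d_1·(x - 3)² with b_1 = Δ_1 - h_1(2m_1 + m_2)/6 = 0, c_1 = m_1/2 = 2/3, d_1 = (m_2 - m_1)/(6h_1) = -2/27. So p'(6) = 2.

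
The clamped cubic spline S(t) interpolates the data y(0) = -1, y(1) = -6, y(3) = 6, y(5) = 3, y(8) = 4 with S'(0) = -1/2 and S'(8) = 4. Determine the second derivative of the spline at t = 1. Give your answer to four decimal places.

18.4057

Let M_i = S''(x_i). Step sizes h_i = 1, 2, 2, 3; slopes of the chords Δ_i = (y_(i+1) - y_i)/h_i = -5, 6, -3/2, 1/3.
  1·M_0 + 6·M_1 + 2·M_2 = 6(Δ_1 - Δ_0) = 66
  2·M_1 + 8·M_2 + 2·M_3 = 6(Δ_2 - Δ_1) = -45
  2·M_2 + 10·M_3 + 3·M_4 = 6(Δ_3 - Δ_2) = 11
Clamped end conditions give two more equations: 2h_0·M_0 + h_0·M_1 = 6(Δ_0 - S'(0)) = -27 and h_3·M_3 + 2h_3·M_4 = 6(S'(8) - Δ_3) = 22.
Solving the tridiagonal system: M_0 = -4813/212, M_1 = 1951/106, M_2 = -4607/424, M_3 = 271/106, M_4 = 1519/636.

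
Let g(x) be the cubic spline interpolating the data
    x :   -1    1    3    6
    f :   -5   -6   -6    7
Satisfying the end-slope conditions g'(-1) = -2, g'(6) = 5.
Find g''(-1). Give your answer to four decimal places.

With m_i denoting the second derivative at x_i, h_i = 2, 2, 3, and Δ_i = (y_(i+1) − y_i)/h_i = -1/2, 0, 13/3:
  2·m_0 + 8·m_1 + 2·m_2 = 6(Δ_1 - Δ_0) = 3
  2·m_1 + 10·m_2 + 3·m_3 = 6(Δ_2 - Δ_1) = 26
Clamped end conditions give two more equations: 2h_0·m_0 + h_0·m_1 = 6(Δ_0 - g'(-1)) = 9 and h_2·m_2 + 2h_2·m_3 = 6(g'(6) - Δ_2) = 4.
Hence m_0 = 207/74, m_1 = -81/74, m_2 = 114/37, m_3 = -97/111.

2.7973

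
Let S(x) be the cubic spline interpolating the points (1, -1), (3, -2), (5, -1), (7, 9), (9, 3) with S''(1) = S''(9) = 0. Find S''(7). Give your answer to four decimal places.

Let M_i = S''(x_i). Step sizes h_i = 2, 2, 2, 2; slopes of the chords Δ_i = (y_(i+1) - y_i)/h_i = -1/2, 1/2, 5, -3.
  2·M_0 + 8·M_1 + 2·M_2 = 6(Δ_1 - Δ_0) = 6
  2·M_1 + 8·M_2 + 2·M_3 = 6(Δ_2 - Δ_1) = 27
  2·M_2 + 8·M_3 + 2·M_4 = 6(Δ_3 - Δ_2) = -48
Natural end conditions: M_0 = M_4 = 0.
Forward elimination and back-substitution give M_0 = 0, M_1 = -33/56, M_2 = 75/14, M_3 = -411/56, M_4 = 0.

-7.3393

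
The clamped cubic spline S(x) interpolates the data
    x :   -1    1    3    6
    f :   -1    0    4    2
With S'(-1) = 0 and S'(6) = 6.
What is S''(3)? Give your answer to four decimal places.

-4.8108

Write M_i for S''(x_i). With h_i = 2, 2, 3 and divided differences Δ_i = 1/2, 2, -2/3, the continuity of S' gives the tridiagonal system
  2·M_0 + 8·M_1 + 2·M_2 = 6(Δ_1 - Δ_0) = 9
  2·M_1 + 10·M_2 + 3·M_3 = 6(Δ_2 - Δ_1) = -16
Clamped end conditions give two more equations: 2h_0·M_0 + h_0·M_1 = 6(Δ_0 - S'(-1)) = 3 and h_2·M_2 + 2h_2·M_3 = 6(S'(6) - Δ_2) = 40.
Hence M_0 = -35/74, M_1 = 181/74, M_2 = -178/37, M_3 = 1007/111.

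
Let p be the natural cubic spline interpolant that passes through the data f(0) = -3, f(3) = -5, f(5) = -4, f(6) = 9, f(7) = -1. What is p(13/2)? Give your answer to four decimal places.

6.4720

With M_i denoting the second derivative at x_i, h_i = 3, 2, 1, 1, and Δ_i = (y_(i+1) − y_i)/h_i = -2/3, 1/2, 13, -10:
  3·M_0 + 10·M_1 + 2·M_2 = 6(Δ_1 - Δ_0) = 7
  2·M_1 + 6·M_2 + 1·M_3 = 6(Δ_2 - Δ_1) = 75
  1·M_2 + 4·M_3 + 1·M_4 = 6(Δ_3 - Δ_2) = -138
Natural end conditions: M_0 = M_4 = 0.
Solving: M_0 = 0, M_1 = -715/214, M_2 = 2162/107, M_3 = -4232/107, M_4 = 0.
On [6, 7], p(x) = 9 + 1022/321·(x - 6) - 2116/107·(x - 6)² + 2116/321·(x - 6)³.
With (x - 6) = 1/2: p(13/2) = 1385/214.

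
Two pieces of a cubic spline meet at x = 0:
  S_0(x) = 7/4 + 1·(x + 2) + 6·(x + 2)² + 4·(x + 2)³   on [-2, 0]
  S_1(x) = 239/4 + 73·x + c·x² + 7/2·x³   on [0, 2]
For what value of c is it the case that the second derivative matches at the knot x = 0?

30

S_0''(x) = 12 + 24·(x + 2), so S_0''(0) = 60. On the right, S_1''(0) = 2c, so c = 30.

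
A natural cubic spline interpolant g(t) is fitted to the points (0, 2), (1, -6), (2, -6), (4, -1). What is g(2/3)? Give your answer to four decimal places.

Let M_i = g''(x_i). Step sizes h_i = 1, 1, 2; slopes of the chords Δ_i = (y_(i+1) - y_i)/h_i = -8, 0, 5/2.
  1·M_0 + 4·M_1 + 1·M_2 = 6(Δ_1 - Δ_0) = 48
  1·M_1 + 6·M_2 + 2·M_3 = 6(Δ_2 - Δ_1) = 15
Natural end conditions: M_0 = M_3 = 0.
Hence M_0 = 0, M_1 = 273/23, M_2 = 12/23, M_3 = 0.
On [0, 1], g(t) = 2 - 459/46·t + 0·t² + 91/46·t³.
With t = 2/3: g(2/3) = -2525/621.

-4.0660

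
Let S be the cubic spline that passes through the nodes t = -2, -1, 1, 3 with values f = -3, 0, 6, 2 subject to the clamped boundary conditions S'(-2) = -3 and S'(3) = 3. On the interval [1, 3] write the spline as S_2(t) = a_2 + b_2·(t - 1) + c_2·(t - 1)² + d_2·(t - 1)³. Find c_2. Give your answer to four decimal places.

Put m_i = S'' at the i-th knot. Here h = (1, 2, 2) and Δ = (3, 3, -2), so the interior equations h_(i-1)·m_(i-1) + 2(h_(i-1)+h_i)·m_i + h_i·m_(i+1) = 6(Δ_i − Δ_(i-1)) read
  1·m_0 + 6·m_1 + 2·m_2 = 6(Δ_1 - Δ_0) = 0
  2·m_1 + 8·m_2 + 2·m_3 = 6(Δ_2 - Δ_1) = -30
Clamped end conditions give two more equations: 2h_0·m_0 + h_0·m_1 = 6(Δ_0 - S'(-2)) = 36 and h_2·m_2 + 2h_2·m_3 = 6(S'(3) - Δ_2) = 30.
Hence m_0 = 426/23, m_1 = -24/23, m_2 = -141/23, m_3 = 243/23.
On [1, 3], with S_2(t) = a_2 + b_2·(t - 1) + c_2·(t - 1)² + d_2·(t - 1)³: c_2 = m_2/2 = -141/46, d_2 = (m_3 - m_2)/(6h_2) = 32/23, b_2 = Δ_2 - h_2(2m_2 + m_3)/6 = -33/23.

-3.0652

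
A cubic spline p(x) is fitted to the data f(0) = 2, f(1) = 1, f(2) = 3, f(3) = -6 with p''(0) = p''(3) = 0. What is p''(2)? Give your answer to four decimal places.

-18.8000

Put M_i = p'' at the i-th knot. Here h = (1, 1, 1) and Δ = (-1, 2, -9), so the interior equations h_(i-1)·M_(i-1) + 2(h_(i-1)+h_i)·M_i + h_i·M_(i+1) = 6(Δ_i − Δ_(i-1)) read
  1·M_0 + 4·M_1 + 1·M_2 = 6(Δ_1 - Δ_0) = 18
  1·M_1 + 4·M_2 + 1·M_3 = 6(Δ_2 - Δ_1) = -66
Natural end conditions: M_0 = M_3 = 0.
Solving the tridiagonal system: M_0 = 0, M_1 = 46/5, M_2 = -94/5, M_3 = 0.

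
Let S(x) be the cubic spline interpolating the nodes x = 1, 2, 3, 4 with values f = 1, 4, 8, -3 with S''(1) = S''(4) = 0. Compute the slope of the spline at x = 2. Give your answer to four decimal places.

Let M_i = S''(x_i). Step sizes h_i = 1, 1, 1; slopes of the chords Δ_i = (y_(i+1) - y_i)/h_i = 3, 4, -11.
  1·M_0 + 4·M_1 + 1·M_2 = 6(Δ_1 - Δ_0) = 6
  1·M_1 + 4·M_2 + 1·M_3 = 6(Δ_2 - Δ_1) = -90
Natural end conditions: M_0 = M_3 = 0.
Hence M_0 = 0, M_1 = 38/5, M_2 = -122/5, M_3 = 0.
On [2, 3], S'(x) = b_1 + 2c_1·(x - 2) + 3d_1·(x - 2)² with b_1 = Δ_1 - h_1(2M_1 + M_2)/6 = 83/15, c_1 = M_1/2 = 19/5, d_1 = (M_2 - M_1)/(6h_1) = -16/3. So S'(2) = 83/15.

5.5333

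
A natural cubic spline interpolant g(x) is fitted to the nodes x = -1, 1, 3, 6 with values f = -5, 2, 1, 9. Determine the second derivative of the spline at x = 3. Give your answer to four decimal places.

Put M_i = g'' at the i-th knot. Here h = (2, 2, 3) and Δ = (7/2, -1/2, 8/3), so the interior equations h_(i-1)·M_(i-1) + 2(h_(i-1)+h_i)·M_i + h_i·M_(i+1) = 6(Δ_i − Δ_(i-1)) read
  2·M_0 + 8·M_1 + 2·M_2 = 6(Δ_1 - Δ_0) = -24
  2·M_1 + 10·M_2 + 3·M_3 = 6(Δ_2 - Δ_1) = 19
Natural end conditions: M_0 = M_3 = 0.
Solving: M_0 = 0, M_1 = -139/38, M_2 = 50/19, M_3 = 0.

2.6316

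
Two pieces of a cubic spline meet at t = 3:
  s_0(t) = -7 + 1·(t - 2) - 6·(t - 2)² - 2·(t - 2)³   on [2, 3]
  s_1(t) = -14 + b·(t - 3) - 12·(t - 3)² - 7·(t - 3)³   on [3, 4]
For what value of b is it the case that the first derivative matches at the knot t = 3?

-17

s_0'(t) = 1 - 12·(t - 2) - 6·(t - 2)², so s_0'(3) = -17. On the right, s_1'(3) = b, so b = -17.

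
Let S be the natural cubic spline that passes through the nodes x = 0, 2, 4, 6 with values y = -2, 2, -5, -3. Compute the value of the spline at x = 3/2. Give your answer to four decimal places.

2.1594

Let m_i = S''(x_i). Step sizes h_i = 2, 2, 2; slopes of the chords Δ_i = (y_(i+1) - y_i)/h_i = 2, -7/2, 1.
  2·m_0 + 8·m_1 + 2·m_2 = 6(Δ_1 - Δ_0) = -33
  2·m_1 + 8·m_2 + 2·m_3 = 6(Δ_2 - Δ_1) = 27
Natural end conditions: m_0 = m_3 = 0.
Hence m_0 = 0, m_1 = -53/10, m_2 = 47/10, m_3 = 0.
On [0, 2], S(x) = -2 + 113/30·x + 0·x² - 53/120·x³.
With x = 3/2: S(3/2) = 691/320.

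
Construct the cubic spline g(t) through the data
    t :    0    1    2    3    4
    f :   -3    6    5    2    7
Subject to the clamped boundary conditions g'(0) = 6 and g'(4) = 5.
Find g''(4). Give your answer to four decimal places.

-7.1071

Write m_i for g''(x_i). With h_i = 1, 1, 1, 1 and divided differences Δ_i = 9, -1, -3, 5, the continuity of g' gives the tridiagonal system
  1·m_0 + 4·m_1 + 1·m_2 = 6(Δ_1 - Δ_0) = -60
  1·m_1 + 4·m_2 + 1·m_3 = 6(Δ_2 - Δ_1) = -12
  1·m_2 + 4·m_3 + 1·m_4 = 6(Δ_3 - Δ_2) = 48
Clamped end conditions give two more equations: 2h_0·m_0 + h_0·m_1 = 6(Δ_0 - g'(0)) = 18 and h_3·m_3 + 2h_3·m_4 = 6(g'(4) - Δ_3) = 0.
Hence m_0 = 521/28, m_1 = -269/14, m_2 = -7/4, m_3 = 199/14, m_4 = -199/28.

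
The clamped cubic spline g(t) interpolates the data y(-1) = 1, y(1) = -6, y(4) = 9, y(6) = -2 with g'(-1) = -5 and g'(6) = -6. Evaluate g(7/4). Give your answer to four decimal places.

-2.9883

Put M_i = g'' at the i-th knot. Here h = (2, 3, 2) and Δ = (-7/2, 5, -11/2), so the interior equations h_(i-1)·M_(i-1) + 2(h_(i-1)+h_i)·M_i + h_i·M_(i+1) = 6(Δ_i − Δ_(i-1)) read
  2·M_0 + 10·M_1 + 3·M_2 = 6(Δ_1 - Δ_0) = 51
  3·M_1 + 10·M_2 + 2·M_3 = 6(Δ_2 - Δ_1) = -63
Clamped end conditions give two more equations: 2h_0·M_0 + h_0·M_1 = 6(Δ_0 - g'(-1)) = 9 and h_2·M_2 + 2h_2·M_3 = 6(g'(6) - Δ_2) = -3.
Solving: M_0 = -31/16, M_1 = 67/8, M_2 = -77/8, M_3 = 65/16.
On [1, 4], g(t) = -6 + 23/16·(t - 1) + 67/16·(t - 1)² - 1·(t - 1)³.
With (t - 1) = 3/4: g(7/4) = -765/256.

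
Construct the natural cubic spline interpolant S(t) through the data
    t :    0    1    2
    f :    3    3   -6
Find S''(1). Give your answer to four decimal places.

-13.5000

Let σ_i = S''(x_i). Step sizes h_i = 1, 1; slopes of the chords Δ_i = (y_(i+1) - y_i)/h_i = 0, -9.
  1·σ_0 + 4·σ_1 + 1·σ_2 = 6(Δ_1 - Δ_0) = -54
Natural end conditions: σ_0 = σ_2 = 0.
Hence σ_0 = 0, σ_1 = -27/2, σ_2 = 0.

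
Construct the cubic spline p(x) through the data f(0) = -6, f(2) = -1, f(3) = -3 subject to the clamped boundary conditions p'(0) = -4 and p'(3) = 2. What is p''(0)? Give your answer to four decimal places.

Write m_i for p''(x_i). With h_i = 2, 1 and divided differences Δ_i = 5/2, -2, the continuity of p' gives the tridiagonal system
  2·m_0 + 6·m_1 + 1·m_2 = 6(Δ_1 - Δ_0) = -27
Clamped end conditions give two more equations: 2h_0·m_0 + h_0·m_1 = 6(Δ_0 - p'(0)) = 39 and h_1·m_1 + 2h_1·m_2 = 6(p'(3) - Δ_1) = 24.
Solving the tridiagonal system: m_0 = 65/4, m_1 = -13, m_2 = 37/2.

16.2500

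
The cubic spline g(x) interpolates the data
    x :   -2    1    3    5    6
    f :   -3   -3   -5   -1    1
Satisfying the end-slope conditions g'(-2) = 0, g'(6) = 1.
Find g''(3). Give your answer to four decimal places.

2.6934

Let M_i = g''(x_i). Step sizes h_i = 3, 2, 2, 1; slopes of the chords Δ_i = (y_(i+1) - y_i)/h_i = 0, -1, 2, 2.
  3·M_0 + 10·M_1 + 2·M_2 = 6(Δ_1 - Δ_0) = -6
  2·M_1 + 8·M_2 + 2·M_3 = 6(Δ_2 - Δ_1) = 18
  2·M_2 + 6·M_3 + 1·M_4 = 6(Δ_3 - Δ_2) = 0
Clamped end conditions give two more equations: 2h_0·M_0 + h_0·M_1 = 6(Δ_0 - g'(-2)) = 0 and h_3·M_3 + 2h_3·M_4 = 6(g'(6) - Δ_3) = -6.
Solving: M_0 = 71/106, M_1 = -71/53, M_2 = 571/212, M_3 = -23/53, M_4 = -295/106.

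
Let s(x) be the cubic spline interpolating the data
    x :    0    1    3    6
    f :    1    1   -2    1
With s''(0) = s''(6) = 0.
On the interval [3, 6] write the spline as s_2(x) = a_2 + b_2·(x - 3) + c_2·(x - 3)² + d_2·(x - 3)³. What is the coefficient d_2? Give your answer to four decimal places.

-0.1071

Let M_i = s''(x_i). Step sizes h_i = 1, 2, 3; slopes of the chords Δ_i = (y_(i+1) - y_i)/h_i = 0, -3/2, 1.
  1·M_0 + 6·M_1 + 2·M_2 = 6(Δ_1 - Δ_0) = -9
  2·M_1 + 10·M_2 + 3·M_3 = 6(Δ_2 - Δ_1) = 15
Natural end conditions: M_0 = M_3 = 0.
Solving: M_0 = 0, M_1 = -15/7, M_2 = 27/14, M_3 = 0.
On [3, 6], with s_2(x) = a_2 + b_2·(x - 3) + c_2·(x - 3)² + d_2·(x - 3)³: c_2 = M_2/2 = 27/28, d_2 = (M_3 - M_2)/(6h_2) = -3/28, b_2 = Δ_2 - h_2(2M_2 + M_3)/6 = -13/14.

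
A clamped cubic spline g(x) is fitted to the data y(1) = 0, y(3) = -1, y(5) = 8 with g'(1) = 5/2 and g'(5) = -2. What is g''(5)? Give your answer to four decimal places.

-14.6250

With M_i denoting the second derivative at x_i, h_i = 2, 2, and Δ_i = (y_(i+1) − y_i)/h_i = -1/2, 9/2:
  2·M_0 + 8·M_1 + 2·M_2 = 6(Δ_1 - Δ_0) = 30
Clamped end conditions give two more equations: 2h_0·M_0 + h_0·M_1 = 6(Δ_0 - g'(1)) = -18 and h_1·M_1 + 2h_1·M_2 = 6(g'(5) - Δ_1) = -39.
Hence M_0 = -75/8, M_1 = 39/4, M_2 = -117/8.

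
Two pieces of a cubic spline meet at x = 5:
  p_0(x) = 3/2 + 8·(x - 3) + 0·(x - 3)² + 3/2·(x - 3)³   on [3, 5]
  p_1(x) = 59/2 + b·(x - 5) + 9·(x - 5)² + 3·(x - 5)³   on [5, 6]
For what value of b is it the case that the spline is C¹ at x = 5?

26

p_0'(x) = 8 + 0·(x - 3) + 9/2·(x - 3)², so p_0'(5) = 26. On the right, p_1'(5) = b, so b = 26.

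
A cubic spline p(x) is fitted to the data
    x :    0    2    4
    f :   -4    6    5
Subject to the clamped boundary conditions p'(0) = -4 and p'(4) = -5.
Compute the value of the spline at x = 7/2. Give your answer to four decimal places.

7.0898

Let M_i = p''(x_i). Step sizes h_i = 2, 2; slopes of the chords Δ_i = (y_(i+1) - y_i)/h_i = 5, -1/2.
  2·M_0 + 8·M_1 + 2·M_2 = 6(Δ_1 - Δ_0) = -33
Clamped end conditions give two more equations: 2h_0·M_0 + h_0·M_1 = 6(Δ_0 - p'(0)) = 54 and h_1·M_1 + 2h_1·M_2 = 6(p'(4) - Δ_1) = -27.
Solving: M_0 = 139/8, M_1 = -31/4, M_2 = -23/8.
On [2, 4], p(x) = 6 + 45/8·(x - 2) - 31/8·(x - 2)² + 13/32·(x - 2)³.
With (x - 2) = 3/2: p(7/2) = 1815/256.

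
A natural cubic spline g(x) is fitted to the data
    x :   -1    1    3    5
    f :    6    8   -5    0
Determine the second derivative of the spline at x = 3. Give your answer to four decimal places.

Put m_i = g'' at the i-th knot. Here h = (2, 2, 2) and Δ = (1, -13/2, 5/2), so the interior equations h_(i-1)·m_(i-1) + 2(h_(i-1)+h_i)·m_i + h_i·m_(i+1) = 6(Δ_i − Δ_(i-1)) read
  2·m_0 + 8·m_1 + 2·m_2 = 6(Δ_1 - Δ_0) = -45
  2·m_1 + 8·m_2 + 2·m_3 = 6(Δ_2 - Δ_1) = 54
Natural end conditions: m_0 = m_3 = 0.
Solving: m_0 = 0, m_1 = -39/5, m_2 = 87/10, m_3 = 0.

8.7000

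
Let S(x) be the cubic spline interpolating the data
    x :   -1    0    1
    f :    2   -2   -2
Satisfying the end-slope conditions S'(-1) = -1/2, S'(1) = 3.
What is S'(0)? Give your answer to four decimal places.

-3.6250

Put m_i = S'' at the i-th knot. Here h = (1, 1) and Δ = (-4, 0), so the interior equations h_(i-1)·m_(i-1) + 2(h_(i-1)+h_i)·m_i + h_i·m_(i+1) = 6(Δ_i − Δ_(i-1)) read
  1·m_0 + 4·m_1 + 1·m_2 = 6(Δ_1 - Δ_0) = 24
Clamped end conditions give two more equations: 2h_0·m_0 + h_0·m_1 = 6(Δ_0 - S'(-1)) = -21 and h_1·m_1 + 2h_1·m_2 = 6(S'(1) - Δ_1) = 18.
Forward elimination and back-substitution give m_0 = -59/4, m_1 = 17/2, m_2 = 19/4.
On [0, 1], S'(x) = b_1 + 2c_1·x + 3d_1·x² with b_1 = Δ_1 - h_1(2m_1 + m_2)/6 = -29/8, c_1 = m_1/2 = 17/4, d_1 = (m_2 - m_1)/(6h_1) = -5/8. So S'(0) = -29/8.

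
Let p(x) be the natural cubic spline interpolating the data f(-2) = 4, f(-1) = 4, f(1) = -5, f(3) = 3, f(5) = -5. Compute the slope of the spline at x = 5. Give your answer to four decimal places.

-6.8780

With m_i denoting the second derivative at x_i, h_i = 1, 2, 2, 2, and Δ_i = (y_(i+1) − y_i)/h_i = 0, -9/2, 4, -4:
  1·m_0 + 6·m_1 + 2·m_2 = 6(Δ_1 - Δ_0) = -27
  2·m_1 + 8·m_2 + 2·m_3 = 6(Δ_2 - Δ_1) = 51
  2·m_2 + 8·m_3 + 2·m_4 = 6(Δ_3 - Δ_2) = -48
Natural end conditions: m_0 = m_4 = 0.
Forward elimination and back-substitution give m_0 = 0, m_1 = -657/82, m_2 = 432/41, m_3 = -354/41, m_4 = 0.
On [3, 5], p'(x) = b_3 + 2c_3·(x - 3) + 3d_3·(x - 3)² with b_3 = Δ_3 - h_3(2m_3 + m_4)/6 = 72/41, c_3 = m_3/2 = -177/41, d_3 = (m_4 - m_3)/(6h_3) = 59/82. So p'(5) = -282/41.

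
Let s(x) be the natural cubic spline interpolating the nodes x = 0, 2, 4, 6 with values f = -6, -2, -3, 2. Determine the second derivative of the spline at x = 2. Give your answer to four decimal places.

Put M_i = s'' at the i-th knot. Here h = (2, 2, 2) and Δ = (2, -1/2, 5/2), so the interior equations h_(i-1)·M_(i-1) + 2(h_(i-1)+h_i)·M_i + h_i·M_(i+1) = 6(Δ_i − Δ_(i-1)) read
  2·M_0 + 8·M_1 + 2·M_2 = 6(Δ_1 - Δ_0) = -15
  2·M_1 + 8·M_2 + 2·M_3 = 6(Δ_2 - Δ_1) = 18
Natural end conditions: M_0 = M_3 = 0.
Solving the tridiagonal system: M_0 = 0, M_1 = -13/5, M_2 = 29/10, M_3 = 0.

-2.6000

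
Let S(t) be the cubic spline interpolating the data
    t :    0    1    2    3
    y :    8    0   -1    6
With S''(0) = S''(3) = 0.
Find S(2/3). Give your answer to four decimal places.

2.1728

With M_i denoting the second derivative at x_i, h_i = 1, 1, 1, and Δ_i = (y_(i+1) − y_i)/h_i = -8, -1, 7:
  1·M_0 + 4·M_1 + 1·M_2 = 6(Δ_1 - Δ_0) = 42
  1·M_1 + 4·M_2 + 1·M_3 = 6(Δ_2 - Δ_1) = 48
Natural end conditions: M_0 = M_3 = 0.
Hence M_0 = 0, M_1 = 8, M_2 = 10, M_3 = 0.
On [0, 1], S(t) = 8 - 28/3·t + 0·t² + 4/3·t³.
With t = 2/3: S(2/3) = 176/81.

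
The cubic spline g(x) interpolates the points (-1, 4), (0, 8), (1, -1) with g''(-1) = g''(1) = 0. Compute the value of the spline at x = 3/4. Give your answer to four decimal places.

2.0117

With M_i denoting the second derivative at x_i, h_i = 1, 1, and Δ_i = (y_(i+1) − y_i)/h_i = 4, -9:
  1·M_0 + 4·M_1 + 1·M_2 = 6(Δ_1 - Δ_0) = -78
Natural end conditions: M_0 = M_2 = 0.
Forward elimination and back-substitution give M_0 = 0, M_1 = -39/2, M_2 = 0.
On [0, 1], g(x) = 8 - 5/2·x - 39/4·x² + 13/4·x³.
With x = 3/4: g(3/4) = 515/256.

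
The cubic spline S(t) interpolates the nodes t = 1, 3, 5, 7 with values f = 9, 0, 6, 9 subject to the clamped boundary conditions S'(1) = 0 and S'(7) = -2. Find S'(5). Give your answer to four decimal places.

4.4333

With m_i denoting the second derivative at x_i, h_i = 2, 2, 2, and Δ_i = (y_(i+1) − y_i)/h_i = -9/2, 3, 3/2:
  2·m_0 + 8·m_1 + 2·m_2 = 6(Δ_1 - Δ_0) = 45
  2·m_1 + 8·m_2 + 2·m_3 = 6(Δ_2 - Δ_1) = -9
Clamped end conditions give two more equations: 2h_0·m_0 + h_0·m_1 = 6(Δ_0 - S'(1)) = -27 and h_2·m_2 + 2h_2·m_3 = 6(S'(7) - Δ_2) = -21.
Solving the tridiagonal system: m_0 = -169/15, m_1 = 271/30, m_2 = -71/30, m_3 = -61/15.
On [5, 7], S'(t) = b_2 + 2c_2·(t - 5) + 3d_2·(t - 5)² with b_2 = Δ_2 - h_2(2m_2 + m_3)/6 = 133/30, c_2 = m_2/2 = -71/60, d_2 = (m_3 - m_2)/(6h_2) = -17/120. So S'(5) = 133/30.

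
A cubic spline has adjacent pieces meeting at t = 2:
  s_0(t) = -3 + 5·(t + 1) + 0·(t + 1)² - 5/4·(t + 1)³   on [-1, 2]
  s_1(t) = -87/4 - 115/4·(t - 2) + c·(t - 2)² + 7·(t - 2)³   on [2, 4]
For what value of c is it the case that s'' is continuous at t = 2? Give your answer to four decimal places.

-11.2500

s_0''(t) = 0 - 15/2·(t + 1), so s_0''(2) = -45/2. On the right, s_1''(2) = 2c, so c = -45/4.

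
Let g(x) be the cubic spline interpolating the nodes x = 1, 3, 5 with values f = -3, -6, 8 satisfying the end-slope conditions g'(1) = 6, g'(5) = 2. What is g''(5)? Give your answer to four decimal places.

-14.8750

With σ_i denoting the second derivative at x_i, h_i = 2, 2, and Δ_i = (y_(i+1) − y_i)/h_i = -3/2, 7:
  2·σ_0 + 8·σ_1 + 2·σ_2 = 6(Δ_1 - Δ_0) = 51
Clamped end conditions give two more equations: 2h_0·σ_0 + h_0·σ_1 = 6(Δ_0 - g'(1)) = -45 and h_1·σ_1 + 2h_1·σ_2 = 6(g'(5) - Δ_1) = -30.
Solving: σ_0 = -149/8, σ_1 = 59/4, σ_2 = -119/8.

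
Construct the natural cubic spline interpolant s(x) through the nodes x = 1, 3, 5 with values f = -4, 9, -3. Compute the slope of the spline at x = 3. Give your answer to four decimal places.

Put M_i = s'' at the i-th knot. Here h = (2, 2) and Δ = (13/2, -6), so the interior equations h_(i-1)·M_(i-1) + 2(h_(i-1)+h_i)·M_i + h_i·M_(i+1) = 6(Δ_i − Δ_(i-1)) read
  2·M_0 + 8·M_1 + 2·M_2 = 6(Δ_1 - Δ_0) = -75
Natural end conditions: M_0 = M_2 = 0.
Forward elimination and back-substitution give M_0 = 0, M_1 = -75/8, M_2 = 0.
On [3, 5], s'(x) = b_1 + 2c_1·(x - 3) + 3d_1·(x - 3)² with b_1 = Δ_1 - h_1(2M_1 + M_2)/6 = 1/4, c_1 = M_1/2 = -75/16, d_1 = (M_2 - M_1)/(6h_1) = 25/32. So s'(3) = 1/4.

0.2500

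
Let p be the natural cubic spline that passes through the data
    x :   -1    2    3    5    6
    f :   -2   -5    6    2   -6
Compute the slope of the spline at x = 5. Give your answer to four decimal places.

Let M_i = p''(x_i). Step sizes h_i = 3, 1, 2, 1; slopes of the chords Δ_i = (y_(i+1) - y_i)/h_i = -1, 11, -2, -8.
  3·M_0 + 8·M_1 + 1·M_2 = 6(Δ_1 - Δ_0) = 72
  1·M_1 + 6·M_2 + 2·M_3 = 6(Δ_2 - Δ_1) = -78
  2·M_2 + 6·M_3 + 1·M_4 = 6(Δ_3 - Δ_2) = -36
Natural end conditions: M_0 = M_4 = 0.
Solving the tridiagonal system: M_0 = 0, M_1 = 54/5, M_2 = -72/5, M_3 = -6/5, M_4 = 0.
On [5, 6], p'(x) = b_3 + 2c_3·(x - 5) + 3d_3·(x - 5)² with b_3 = Δ_3 - h_3(2M_3 + M_4)/6 = -38/5, c_3 = M_3/2 = -3/5, d_3 = (M_4 - M_3)/(6h_3) = 1/5. So p'(5) = -38/5.

-7.6000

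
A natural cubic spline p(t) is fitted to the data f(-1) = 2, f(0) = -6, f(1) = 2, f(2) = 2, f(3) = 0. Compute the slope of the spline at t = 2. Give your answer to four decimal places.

-2.6429

With σ_i denoting the second derivative at x_i, h_i = 1, 1, 1, 1, and Δ_i = (y_(i+1) − y_i)/h_i = -8, 8, 0, -2:
  1·σ_0 + 4·σ_1 + 1·σ_2 = 6(Δ_1 - Δ_0) = 96
  1·σ_1 + 4·σ_2 + 1·σ_3 = 6(Δ_2 - Δ_1) = -48
  1·σ_2 + 4·σ_3 + 1·σ_4 = 6(Δ_3 - Δ_2) = -12
Natural end conditions: σ_0 = σ_4 = 0.
Hence σ_0 = 0, σ_1 = 405/14, σ_2 = -138/7, σ_3 = 27/14, σ_4 = 0.
On [2, 3], p'(t) = b_3 + 2c_3·(t - 2) + 3d_3·(t - 2)² with b_3 = Δ_3 - h_3(2σ_3 + σ_4)/6 = -37/14, c_3 = σ_3/2 = 27/28, d_3 = (σ_4 - σ_3)/(6h_3) = -9/28. So p'(2) = -37/14.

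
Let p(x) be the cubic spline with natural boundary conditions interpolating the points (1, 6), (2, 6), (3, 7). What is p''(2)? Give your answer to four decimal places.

With M_i denoting the second derivative at x_i, h_i = 1, 1, and Δ_i = (y_(i+1) − y_i)/h_i = 0, 1:
  1·M_0 + 4·M_1 + 1·M_2 = 6(Δ_1 - Δ_0) = 6
Natural end conditions: M_0 = M_2 = 0.
Hence M_0 = 0, M_1 = 3/2, M_2 = 0.

1.5000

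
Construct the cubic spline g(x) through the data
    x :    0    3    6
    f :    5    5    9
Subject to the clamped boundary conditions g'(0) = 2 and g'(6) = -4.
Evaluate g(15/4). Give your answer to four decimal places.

Let M_i = g''(x_i). Step sizes h_i = 3, 3; slopes of the chords Δ_i = (y_(i+1) - y_i)/h_i = 0, 4/3.
  3·M_0 + 12·M_1 + 3·M_2 = 6(Δ_1 - Δ_0) = 8
Clamped end conditions give two more equations: 2h_0·M_0 + h_0·M_1 = 6(Δ_0 - g'(0)) = -12 and h_1·M_1 + 2h_1·M_2 = 6(g'(6) - Δ_1) = -32.
Hence M_0 = -11/3, M_1 = 10/3, M_2 = -7.
On [3, 6], g(x) = 5 + 3/2·(x - 3) + 5/3·(x - 3)² - 31/54·(x - 3)³.
With (x - 3) = 3/4: g(15/4) = 873/128.

6.8203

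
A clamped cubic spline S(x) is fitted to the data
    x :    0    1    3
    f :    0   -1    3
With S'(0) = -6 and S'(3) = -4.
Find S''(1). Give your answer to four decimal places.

4.6667

With m_i denoting the second derivative at x_i, h_i = 1, 2, and Δ_i = (y_(i+1) − y_i)/h_i = -1, 2:
  1·m_0 + 6·m_1 + 2·m_2 = 6(Δ_1 - Δ_0) = 18
Clamped end conditions give two more equations: 2h_0·m_0 + h_0·m_1 = 6(Δ_0 - S'(0)) = 30 and h_1·m_1 + 2h_1·m_2 = 6(S'(3) - Δ_1) = -36.
Solving: m_0 = 38/3, m_1 = 14/3, m_2 = -34/3.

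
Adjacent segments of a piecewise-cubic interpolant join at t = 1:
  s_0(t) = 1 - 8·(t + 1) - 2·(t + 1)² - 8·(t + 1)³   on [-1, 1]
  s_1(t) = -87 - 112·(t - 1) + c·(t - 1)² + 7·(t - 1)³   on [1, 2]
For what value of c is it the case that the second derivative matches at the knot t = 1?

s_0''(t) = -4 - 48·(t + 1), so s_0''(1) = -100. On the right, s_1''(1) = 2c, so c = -50.

-50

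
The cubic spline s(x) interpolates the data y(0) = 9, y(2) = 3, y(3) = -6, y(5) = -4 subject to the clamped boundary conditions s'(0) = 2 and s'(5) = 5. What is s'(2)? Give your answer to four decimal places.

With σ_i denoting the second derivative at x_i, h_i = 2, 1, 2, and Δ_i = (y_(i+1) − y_i)/h_i = -3, -9, 1:
  2·σ_0 + 6·σ_1 + 1·σ_2 = 6(Δ_1 - Δ_0) = -36
  1·σ_1 + 6·σ_2 + 2·σ_3 = 6(Δ_2 - Δ_1) = 60
Clamped end conditions give two more equations: 2h_0·σ_0 + h_0·σ_1 = 6(Δ_0 - s'(0)) = -30 and h_2·σ_2 + 2h_2·σ_3 = 6(s'(5) - Δ_2) = 24.
Solving: σ_0 = -69/16, σ_1 = -51/8, σ_2 = 87/8, σ_3 = 9/16.
On [2, 3], s'(x) = b_1 + 2c_1·(x - 2) + 3d_1·(x - 2)² with b_1 = Δ_1 - h_1(2σ_1 + σ_2)/6 = -139/16, c_1 = σ_1/2 = -51/16, d_1 = (σ_2 - σ_1)/(6h_1) = 23/8. So s'(2) = -139/16.

-8.6875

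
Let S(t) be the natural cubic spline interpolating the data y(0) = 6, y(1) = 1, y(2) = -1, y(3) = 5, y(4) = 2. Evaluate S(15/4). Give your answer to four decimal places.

3.4364

Let σ_i = S''(x_i). Step sizes h_i = 1, 1, 1, 1; slopes of the chords Δ_i = (y_(i+1) - y_i)/h_i = -5, -2, 6, -3.
  1·σ_0 + 4·σ_1 + 1·σ_2 = 6(Δ_1 - Δ_0) = 18
  1·σ_1 + 4·σ_2 + 1·σ_3 = 6(Δ_2 - Δ_1) = 48
  1·σ_2 + 4·σ_3 + 1·σ_4 = 6(Δ_3 - Δ_2) = -54
Natural end conditions: σ_0 = σ_4 = 0.
Solving: σ_0 = 0, σ_1 = 3/7, σ_2 = 114/7, σ_3 = -123/7, σ_4 = 0.
On [3, 4], S(t) = 5 + 20/7·(t - 3) - 123/14·(t - 3)² + 41/14·(t - 3)³.
With (t - 3) = 3/4: S(15/4) = 3079/896.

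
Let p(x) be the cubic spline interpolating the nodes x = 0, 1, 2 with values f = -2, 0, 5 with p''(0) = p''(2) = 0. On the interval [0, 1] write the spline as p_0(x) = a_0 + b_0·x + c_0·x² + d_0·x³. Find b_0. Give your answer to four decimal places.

Let M_i = p''(x_i). Step sizes h_i = 1, 1; slopes of the chords Δ_i = (y_(i+1) - y_i)/h_i = 2, 5.
  1·M_0 + 4·M_1 + 1·M_2 = 6(Δ_1 - Δ_0) = 18
Natural end conditions: M_0 = M_2 = 0.
Hence M_0 = 0, M_1 = 9/2, M_2 = 0.
On [0, 1], with p_0(x) = a_0 + b_0·x + c_0·x² + d_0·x³: c_0 = M_0/2 = 0, d_0 = (M_1 - M_0)/(6h_0) = 3/4, b_0 = Δ_0 - h_0(2M_0 + M_1)/6 = 5/4.

1.2500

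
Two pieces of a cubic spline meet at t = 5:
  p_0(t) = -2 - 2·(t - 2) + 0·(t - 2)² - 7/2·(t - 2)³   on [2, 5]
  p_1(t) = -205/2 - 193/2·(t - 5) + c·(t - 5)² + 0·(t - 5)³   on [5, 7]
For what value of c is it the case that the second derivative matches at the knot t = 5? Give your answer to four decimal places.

-31.5000

p_0''(t) = 0 - 21·(t - 2), so p_0''(5) = -63. On the right, p_1''(5) = 2c, so c = -63/2.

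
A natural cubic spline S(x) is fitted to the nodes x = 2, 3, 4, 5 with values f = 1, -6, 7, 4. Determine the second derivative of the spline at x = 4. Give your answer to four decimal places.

Let σ_i = S''(x_i). Step sizes h_i = 1, 1, 1; slopes of the chords Δ_i = (y_(i+1) - y_i)/h_i = -7, 13, -3.
  1·σ_0 + 4·σ_1 + 1·σ_2 = 6(Δ_1 - Δ_0) = 120
  1·σ_1 + 4·σ_2 + 1·σ_3 = 6(Δ_2 - Δ_1) = -96
Natural end conditions: σ_0 = σ_3 = 0.
Solving the tridiagonal system: σ_0 = 0, σ_1 = 192/5, σ_2 = -168/5, σ_3 = 0.

-33.6000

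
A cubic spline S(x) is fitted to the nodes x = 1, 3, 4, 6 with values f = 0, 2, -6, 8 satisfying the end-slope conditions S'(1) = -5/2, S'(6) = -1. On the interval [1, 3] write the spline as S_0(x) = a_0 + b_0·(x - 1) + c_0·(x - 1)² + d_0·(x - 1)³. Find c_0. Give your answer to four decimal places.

Write M_i for S''(x_i). With h_i = 2, 1, 2 and divided differences Δ_i = 1, -8, 7, the continuity of S' gives the tridiagonal system
  2·M_0 + 6·M_1 + 1·M_2 = 6(Δ_1 - Δ_0) = -54
  1·M_1 + 6·M_2 + 2·M_3 = 6(Δ_2 - Δ_1) = 90
Clamped end conditions give two more equations: 2h_0·M_0 + h_0·M_1 = 6(Δ_0 - S'(1)) = 21 and h_2·M_2 + 2h_2·M_3 = 6(S'(6) - Δ_2) = -48.
Forward elimination and back-substitution give M_0 = 459/32, M_1 = -291/16, M_2 = 423/16, M_3 = -807/32.
On [1, 3], with S_0(x) = a_0 + b_0·(x - 1) + c_0·(x - 1)² + d_0·(x - 1)³: c_0 = M_0/2 = 459/64, d_0 = (M_1 - M_0)/(6h_0) = -347/128, b_0 = Δ_0 - h_0(2M_0 + M_1)/6 = -5/2.

7.1719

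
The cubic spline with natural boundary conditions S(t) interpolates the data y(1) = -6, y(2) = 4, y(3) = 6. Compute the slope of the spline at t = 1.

12

Let M_i = S''(x_i). Step sizes h_i = 1, 1; slopes of the chords Δ_i = (y_(i+1) - y_i)/h_i = 10, 2.
  1·M_0 + 4·M_1 + 1·M_2 = 6(Δ_1 - Δ_0) = -48
Natural end conditions: M_0 = M_2 = 0.
Hence M_0 = 0, M_1 = -12, M_2 = 0.
On [1, 2], S'(t) = b_0 + 2c_0·(t - 1) + 3d_0·(t - 1)² with b_0 = Δ_0 - h_0(2M_0 + M_1)/6 = 12, c_0 = M_0/2 = 0, d_0 = (M_1 - M_0)/(6h_0) = -2. So S'(1) = 12.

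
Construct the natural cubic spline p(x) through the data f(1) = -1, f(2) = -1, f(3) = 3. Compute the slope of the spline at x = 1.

-1

Put m_i = p'' at the i-th knot. Here h = (1, 1) and Δ = (0, 4), so the interior equations h_(i-1)·m_(i-1) + 2(h_(i-1)+h_i)·m_i + h_i·m_(i+1) = 6(Δ_i − Δ_(i-1)) read
  1·m_0 + 4·m_1 + 1·m_2 = 6(Δ_1 - Δ_0) = 24
Natural end conditions: m_0 = m_2 = 0.
Hence m_0 = 0, m_1 = 6, m_2 = 0.
On [1, 2], p'(x) = b_0 + 2c_0·(x - 1) + 3d_0·(x - 1)² with b_0 = Δ_0 - h_0(2m_0 + m_1)/6 = -1, c_0 = m_0/2 = 0, d_0 = (m_1 - m_0)/(6h_0) = 1. So p'(1) = -1.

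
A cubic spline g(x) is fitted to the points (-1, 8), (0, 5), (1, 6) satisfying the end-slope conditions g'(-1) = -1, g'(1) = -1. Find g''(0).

12

Put M_i = g'' at the i-th knot. Here h = (1, 1) and Δ = (-3, 1), so the interior equations h_(i-1)·M_(i-1) + 2(h_(i-1)+h_i)·M_i + h_i·M_(i+1) = 6(Δ_i − Δ_(i-1)) read
  1·M_0 + 4·M_1 + 1·M_2 = 6(Δ_1 - Δ_0) = 24
Clamped end conditions give two more equations: 2h_0·M_0 + h_0·M_1 = 6(Δ_0 - g'(-1)) = -12 and h_1·M_1 + 2h_1·M_2 = 6(g'(1) - Δ_1) = -12.
Hence M_0 = -12, M_1 = 12, M_2 = -12.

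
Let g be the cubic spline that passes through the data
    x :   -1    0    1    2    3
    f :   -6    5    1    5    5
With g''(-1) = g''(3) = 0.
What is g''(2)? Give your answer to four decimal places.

-11.4643

Let M_i = g''(x_i). Step sizes h_i = 1, 1, 1, 1; slopes of the chords Δ_i = (y_(i+1) - y_i)/h_i = 11, -4, 4, 0.
  1·M_0 + 4·M_1 + 1·M_2 = 6(Δ_1 - Δ_0) = -90
  1·M_1 + 4·M_2 + 1·M_3 = 6(Δ_2 - Δ_1) = 48
  1·M_2 + 4·M_3 + 1·M_4 = 6(Δ_3 - Δ_2) = -24
Natural end conditions: M_0 = M_4 = 0.
Solving the tridiagonal system: M_0 = 0, M_1 = -783/28, M_2 = 153/7, M_3 = -321/28, M_4 = 0.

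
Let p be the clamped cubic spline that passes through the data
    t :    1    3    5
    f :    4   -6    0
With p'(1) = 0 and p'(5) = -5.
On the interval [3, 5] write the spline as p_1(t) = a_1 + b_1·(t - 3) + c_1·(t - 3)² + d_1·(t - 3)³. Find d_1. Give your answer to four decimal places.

Write σ_i for p''(x_i). With h_i = 2, 2 and divided differences Δ_i = -5, 3, the continuity of p' gives the tridiagonal system
  2·σ_0 + 8·σ_1 + 2·σ_2 = 6(Δ_1 - Δ_0) = 48
Clamped end conditions give two more equations: 2h_0·σ_0 + h_0·σ_1 = 6(Δ_0 - p'(1)) = -30 and h_1·σ_1 + 2h_1·σ_2 = 6(p'(5) - Δ_1) = -48.
Hence σ_0 = -59/4, σ_1 = 29/2, σ_2 = -77/4.
On [3, 5], with p_1(t) = a_1 + b_1·(t - 3) + c_1·(t - 3)² + d_1·(t - 3)³: c_1 = σ_1/2 = 29/4, d_1 = (σ_2 - σ_1)/(6h_1) = -45/16, b_1 = Δ_1 - h_1(2σ_1 + σ_2)/6 = -1/4.

-2.8125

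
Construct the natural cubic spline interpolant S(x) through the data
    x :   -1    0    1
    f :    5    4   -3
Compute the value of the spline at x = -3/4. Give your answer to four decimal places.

5.1016

With m_i denoting the second derivative at x_i, h_i = 1, 1, and Δ_i = (y_(i+1) − y_i)/h_i = -1, -7:
  1·m_0 + 4·m_1 + 1·m_2 = 6(Δ_1 - Δ_0) = -36
Natural end conditions: m_0 = m_2 = 0.
Forward elimination and back-substitution give m_0 = 0, m_1 = -9, m_2 = 0.
On [-1, 0], S(x) = 5 + 1/2·(x + 1) + 0·(x + 1)² - 3/2·(x + 1)³.
With (x + 1) = 1/4: S(-3/4) = 653/128.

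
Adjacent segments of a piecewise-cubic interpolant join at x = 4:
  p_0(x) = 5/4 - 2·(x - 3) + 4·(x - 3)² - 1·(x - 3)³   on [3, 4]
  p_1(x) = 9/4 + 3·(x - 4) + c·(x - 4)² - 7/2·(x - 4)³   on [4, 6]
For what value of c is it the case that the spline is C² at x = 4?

1

p_0''(x) = 8 - 6·(x - 3), so p_0''(4) = 2. On the right, p_1''(4) = 2c, so c = 1.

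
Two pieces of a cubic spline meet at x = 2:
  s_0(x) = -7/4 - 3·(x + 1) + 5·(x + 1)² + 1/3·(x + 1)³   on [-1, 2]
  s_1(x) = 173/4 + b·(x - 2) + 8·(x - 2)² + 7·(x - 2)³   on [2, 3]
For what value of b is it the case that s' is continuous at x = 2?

36

s_0'(x) = -3 + 10·(x + 1) + 1·(x + 1)², so s_0'(2) = 36. On the right, s_1'(2) = b, so b = 36.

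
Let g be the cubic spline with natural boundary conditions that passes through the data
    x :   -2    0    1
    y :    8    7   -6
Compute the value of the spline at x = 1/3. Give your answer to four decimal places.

Write m_i for g''(x_i). With h_i = 2, 1 and divided differences Δ_i = -1/2, -13, the continuity of g' gives the tridiagonal system
  2·m_0 + 6·m_1 + 1·m_2 = 6(Δ_1 - Δ_0) = -75
Natural end conditions: m_0 = m_2 = 0.
Solving: m_0 = 0, m_1 = -25/2, m_2 = 0.
On [0, 1], g(x) = 7 - 53/6·x - 25/4·x² + 25/12·x³.
With x = 1/3: g(1/3) = 557/162.

3.4383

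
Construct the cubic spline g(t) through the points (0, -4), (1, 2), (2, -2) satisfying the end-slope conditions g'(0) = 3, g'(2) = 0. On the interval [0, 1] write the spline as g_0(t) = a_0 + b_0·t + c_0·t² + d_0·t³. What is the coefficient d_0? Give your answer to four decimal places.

-8.2500

With M_i denoting the second derivative at x_i, h_i = 1, 1, and Δ_i = (y_(i+1) − y_i)/h_i = 6, -4:
  1·M_0 + 4·M_1 + 1·M_2 = 6(Δ_1 - Δ_0) = -60
Clamped end conditions give two more equations: 2h_0·M_0 + h_0·M_1 = 6(Δ_0 - g'(0)) = 18 and h_1·M_1 + 2h_1·M_2 = 6(g'(2) - Δ_1) = 24.
Solving: M_0 = 45/2, M_1 = -27, M_2 = 51/2.
On [0, 1], with g_0(t) = a_0 + b_0·t + c_0·t² + d_0·t³: c_0 = M_0/2 = 45/4, d_0 = (M_1 - M_0)/(6h_0) = -33/4, b_0 = Δ_0 - h_0(2M_0 + M_1)/6 = 3.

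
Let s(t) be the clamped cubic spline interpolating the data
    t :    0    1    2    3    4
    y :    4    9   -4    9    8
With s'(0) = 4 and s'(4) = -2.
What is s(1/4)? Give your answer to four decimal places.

With m_i denoting the second derivative at x_i, h_i = 1, 1, 1, 1, and Δ_i = (y_(i+1) − y_i)/h_i = 5, -13, 13, -1:
  1·m_0 + 4·m_1 + 1·m_2 = 6(Δ_1 - Δ_0) = -108
  1·m_1 + 4·m_2 + 1·m_3 = 6(Δ_2 - Δ_1) = 156
  1·m_2 + 4·m_3 + 1·m_4 = 6(Δ_3 - Δ_2) = -84
Clamped end conditions give two more equations: 2h_0·m_0 + h_0·m_1 = 6(Δ_0 - s'(0)) = 6 and h_3·m_3 + 2h_3·m_4 = 6(s'(4) - Δ_3) = -6.
Hence m_0 = 387/14, m_1 = -345/7, m_2 = 123/2, m_3 = -285/7, m_4 = 243/14.
On [0, 1], s(t) = 4 + 4·t + 387/28·t² - 359/28·t³.
With t = 1/4: s(1/4) = 10149/1792.

5.6635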